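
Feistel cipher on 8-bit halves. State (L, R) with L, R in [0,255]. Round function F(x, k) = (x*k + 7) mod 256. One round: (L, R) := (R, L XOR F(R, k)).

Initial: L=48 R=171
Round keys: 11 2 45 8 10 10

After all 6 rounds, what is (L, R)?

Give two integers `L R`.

Round 1 (k=11): L=171 R=80
Round 2 (k=2): L=80 R=12
Round 3 (k=45): L=12 R=115
Round 4 (k=8): L=115 R=147
Round 5 (k=10): L=147 R=182
Round 6 (k=10): L=182 R=176

Answer: 182 176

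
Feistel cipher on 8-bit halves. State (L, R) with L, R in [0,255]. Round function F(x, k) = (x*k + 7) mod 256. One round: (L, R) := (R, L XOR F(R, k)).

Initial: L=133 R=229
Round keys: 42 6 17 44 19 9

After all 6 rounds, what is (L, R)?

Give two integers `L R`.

Round 1 (k=42): L=229 R=28
Round 2 (k=6): L=28 R=74
Round 3 (k=17): L=74 R=237
Round 4 (k=44): L=237 R=137
Round 5 (k=19): L=137 R=223
Round 6 (k=9): L=223 R=87

Answer: 223 87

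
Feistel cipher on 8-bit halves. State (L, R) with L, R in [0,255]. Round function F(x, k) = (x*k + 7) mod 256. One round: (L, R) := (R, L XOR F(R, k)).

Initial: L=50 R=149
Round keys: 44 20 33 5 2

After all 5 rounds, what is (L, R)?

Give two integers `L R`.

Answer: 213 181

Derivation:
Round 1 (k=44): L=149 R=145
Round 2 (k=20): L=145 R=206
Round 3 (k=33): L=206 R=4
Round 4 (k=5): L=4 R=213
Round 5 (k=2): L=213 R=181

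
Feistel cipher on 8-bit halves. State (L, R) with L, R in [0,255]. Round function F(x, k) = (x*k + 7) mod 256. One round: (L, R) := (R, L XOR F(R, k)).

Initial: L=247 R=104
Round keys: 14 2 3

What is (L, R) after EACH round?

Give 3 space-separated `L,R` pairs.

Round 1 (k=14): L=104 R=64
Round 2 (k=2): L=64 R=239
Round 3 (k=3): L=239 R=148

Answer: 104,64 64,239 239,148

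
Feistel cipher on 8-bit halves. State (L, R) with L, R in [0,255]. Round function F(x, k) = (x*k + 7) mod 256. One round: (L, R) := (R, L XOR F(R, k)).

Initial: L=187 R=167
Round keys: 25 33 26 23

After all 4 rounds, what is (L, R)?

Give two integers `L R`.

Round 1 (k=25): L=167 R=237
Round 2 (k=33): L=237 R=51
Round 3 (k=26): L=51 R=216
Round 4 (k=23): L=216 R=92

Answer: 216 92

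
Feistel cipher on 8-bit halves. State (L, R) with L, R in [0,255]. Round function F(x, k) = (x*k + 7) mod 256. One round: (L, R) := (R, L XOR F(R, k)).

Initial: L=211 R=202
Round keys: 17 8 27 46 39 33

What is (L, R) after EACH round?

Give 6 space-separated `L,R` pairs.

Round 1 (k=17): L=202 R=162
Round 2 (k=8): L=162 R=221
Round 3 (k=27): L=221 R=244
Round 4 (k=46): L=244 R=2
Round 5 (k=39): L=2 R=161
Round 6 (k=33): L=161 R=202

Answer: 202,162 162,221 221,244 244,2 2,161 161,202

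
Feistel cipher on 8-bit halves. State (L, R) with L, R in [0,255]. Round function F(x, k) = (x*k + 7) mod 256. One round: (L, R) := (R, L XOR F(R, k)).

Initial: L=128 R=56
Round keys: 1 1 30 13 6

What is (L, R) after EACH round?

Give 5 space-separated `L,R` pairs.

Answer: 56,191 191,254 254,116 116,21 21,241

Derivation:
Round 1 (k=1): L=56 R=191
Round 2 (k=1): L=191 R=254
Round 3 (k=30): L=254 R=116
Round 4 (k=13): L=116 R=21
Round 5 (k=6): L=21 R=241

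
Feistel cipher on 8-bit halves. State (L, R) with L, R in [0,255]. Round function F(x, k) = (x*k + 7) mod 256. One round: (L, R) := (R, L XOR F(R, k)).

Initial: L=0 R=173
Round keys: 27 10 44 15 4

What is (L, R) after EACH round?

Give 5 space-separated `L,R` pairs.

Round 1 (k=27): L=173 R=70
Round 2 (k=10): L=70 R=110
Round 3 (k=44): L=110 R=169
Round 4 (k=15): L=169 R=128
Round 5 (k=4): L=128 R=174

Answer: 173,70 70,110 110,169 169,128 128,174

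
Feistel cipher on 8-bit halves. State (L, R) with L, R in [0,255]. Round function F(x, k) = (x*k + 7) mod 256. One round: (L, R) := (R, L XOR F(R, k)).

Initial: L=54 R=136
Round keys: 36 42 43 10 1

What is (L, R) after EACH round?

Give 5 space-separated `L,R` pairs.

Answer: 136,17 17,89 89,235 235,108 108,152

Derivation:
Round 1 (k=36): L=136 R=17
Round 2 (k=42): L=17 R=89
Round 3 (k=43): L=89 R=235
Round 4 (k=10): L=235 R=108
Round 5 (k=1): L=108 R=152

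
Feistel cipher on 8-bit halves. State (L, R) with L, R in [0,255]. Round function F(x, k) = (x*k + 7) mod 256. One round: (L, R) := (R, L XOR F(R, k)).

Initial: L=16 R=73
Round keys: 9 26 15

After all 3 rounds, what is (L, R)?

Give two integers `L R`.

Answer: 158 193

Derivation:
Round 1 (k=9): L=73 R=136
Round 2 (k=26): L=136 R=158
Round 3 (k=15): L=158 R=193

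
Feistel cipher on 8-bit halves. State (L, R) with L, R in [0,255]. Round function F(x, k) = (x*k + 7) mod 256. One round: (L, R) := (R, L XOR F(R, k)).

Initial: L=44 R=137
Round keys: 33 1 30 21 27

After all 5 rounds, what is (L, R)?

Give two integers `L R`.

Answer: 8 176

Derivation:
Round 1 (k=33): L=137 R=156
Round 2 (k=1): L=156 R=42
Round 3 (k=30): L=42 R=111
Round 4 (k=21): L=111 R=8
Round 5 (k=27): L=8 R=176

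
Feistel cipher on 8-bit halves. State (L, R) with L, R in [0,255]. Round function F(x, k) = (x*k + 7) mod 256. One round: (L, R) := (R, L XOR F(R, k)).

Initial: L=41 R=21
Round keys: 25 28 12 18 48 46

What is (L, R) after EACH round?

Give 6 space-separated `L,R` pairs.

Answer: 21,61 61,166 166,242 242,173 173,133 133,64

Derivation:
Round 1 (k=25): L=21 R=61
Round 2 (k=28): L=61 R=166
Round 3 (k=12): L=166 R=242
Round 4 (k=18): L=242 R=173
Round 5 (k=48): L=173 R=133
Round 6 (k=46): L=133 R=64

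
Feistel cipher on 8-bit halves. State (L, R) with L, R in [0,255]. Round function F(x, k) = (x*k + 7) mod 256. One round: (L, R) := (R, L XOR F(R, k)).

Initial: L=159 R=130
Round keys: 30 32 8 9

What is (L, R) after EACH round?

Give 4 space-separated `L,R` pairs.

Answer: 130,220 220,5 5,243 243,151

Derivation:
Round 1 (k=30): L=130 R=220
Round 2 (k=32): L=220 R=5
Round 3 (k=8): L=5 R=243
Round 4 (k=9): L=243 R=151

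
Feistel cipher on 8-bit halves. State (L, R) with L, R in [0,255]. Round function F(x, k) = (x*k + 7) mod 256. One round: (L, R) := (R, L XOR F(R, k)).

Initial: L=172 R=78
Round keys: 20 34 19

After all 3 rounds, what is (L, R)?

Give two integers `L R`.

Answer: 131 115

Derivation:
Round 1 (k=20): L=78 R=179
Round 2 (k=34): L=179 R=131
Round 3 (k=19): L=131 R=115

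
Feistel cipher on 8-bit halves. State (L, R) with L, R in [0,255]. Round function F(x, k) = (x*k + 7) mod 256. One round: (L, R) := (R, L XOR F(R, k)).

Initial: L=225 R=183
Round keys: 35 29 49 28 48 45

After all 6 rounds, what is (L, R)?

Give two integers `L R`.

Round 1 (k=35): L=183 R=237
Round 2 (k=29): L=237 R=87
Round 3 (k=49): L=87 R=67
Round 4 (k=28): L=67 R=12
Round 5 (k=48): L=12 R=4
Round 6 (k=45): L=4 R=183

Answer: 4 183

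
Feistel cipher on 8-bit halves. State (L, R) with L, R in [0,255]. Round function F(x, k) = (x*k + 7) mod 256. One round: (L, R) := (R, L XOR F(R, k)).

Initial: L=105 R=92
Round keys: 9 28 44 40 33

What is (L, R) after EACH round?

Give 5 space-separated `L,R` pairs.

Round 1 (k=9): L=92 R=42
Round 2 (k=28): L=42 R=195
Round 3 (k=44): L=195 R=161
Round 4 (k=40): L=161 R=236
Round 5 (k=33): L=236 R=210

Answer: 92,42 42,195 195,161 161,236 236,210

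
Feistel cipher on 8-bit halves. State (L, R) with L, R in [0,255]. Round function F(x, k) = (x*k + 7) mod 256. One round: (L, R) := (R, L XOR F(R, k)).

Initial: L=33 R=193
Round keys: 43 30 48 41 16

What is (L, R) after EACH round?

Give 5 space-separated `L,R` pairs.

Round 1 (k=43): L=193 R=83
Round 2 (k=30): L=83 R=0
Round 3 (k=48): L=0 R=84
Round 4 (k=41): L=84 R=123
Round 5 (k=16): L=123 R=227

Answer: 193,83 83,0 0,84 84,123 123,227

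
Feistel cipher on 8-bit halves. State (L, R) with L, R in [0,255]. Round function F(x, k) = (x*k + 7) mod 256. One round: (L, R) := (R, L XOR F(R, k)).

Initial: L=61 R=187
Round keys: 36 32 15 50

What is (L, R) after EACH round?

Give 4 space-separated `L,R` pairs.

Round 1 (k=36): L=187 R=110
Round 2 (k=32): L=110 R=124
Round 3 (k=15): L=124 R=37
Round 4 (k=50): L=37 R=61

Answer: 187,110 110,124 124,37 37,61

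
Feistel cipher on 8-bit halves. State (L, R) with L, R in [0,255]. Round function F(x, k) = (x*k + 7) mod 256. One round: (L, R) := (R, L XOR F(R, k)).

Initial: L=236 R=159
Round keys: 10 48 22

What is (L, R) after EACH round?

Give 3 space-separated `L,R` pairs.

Answer: 159,209 209,168 168,166

Derivation:
Round 1 (k=10): L=159 R=209
Round 2 (k=48): L=209 R=168
Round 3 (k=22): L=168 R=166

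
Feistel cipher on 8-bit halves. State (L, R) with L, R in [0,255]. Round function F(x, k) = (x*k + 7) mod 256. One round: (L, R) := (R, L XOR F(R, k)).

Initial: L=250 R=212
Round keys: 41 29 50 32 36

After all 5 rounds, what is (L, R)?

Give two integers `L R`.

Answer: 55 37

Derivation:
Round 1 (k=41): L=212 R=1
Round 2 (k=29): L=1 R=240
Round 3 (k=50): L=240 R=230
Round 4 (k=32): L=230 R=55
Round 5 (k=36): L=55 R=37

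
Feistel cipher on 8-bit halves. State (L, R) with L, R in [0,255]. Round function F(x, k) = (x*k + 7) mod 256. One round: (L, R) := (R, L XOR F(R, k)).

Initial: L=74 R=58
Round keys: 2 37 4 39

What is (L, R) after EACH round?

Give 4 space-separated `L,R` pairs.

Answer: 58,49 49,38 38,174 174,175

Derivation:
Round 1 (k=2): L=58 R=49
Round 2 (k=37): L=49 R=38
Round 3 (k=4): L=38 R=174
Round 4 (k=39): L=174 R=175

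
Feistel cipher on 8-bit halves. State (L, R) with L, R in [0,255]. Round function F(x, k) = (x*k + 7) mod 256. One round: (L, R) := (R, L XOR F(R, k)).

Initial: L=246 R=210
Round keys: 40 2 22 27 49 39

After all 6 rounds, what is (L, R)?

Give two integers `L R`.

Round 1 (k=40): L=210 R=33
Round 2 (k=2): L=33 R=155
Round 3 (k=22): L=155 R=120
Round 4 (k=27): L=120 R=52
Round 5 (k=49): L=52 R=131
Round 6 (k=39): L=131 R=200

Answer: 131 200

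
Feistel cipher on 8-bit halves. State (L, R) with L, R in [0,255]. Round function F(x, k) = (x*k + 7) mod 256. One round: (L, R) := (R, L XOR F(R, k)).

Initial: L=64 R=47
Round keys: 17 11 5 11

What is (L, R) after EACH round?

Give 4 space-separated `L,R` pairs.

Round 1 (k=17): L=47 R=102
Round 2 (k=11): L=102 R=70
Round 3 (k=5): L=70 R=3
Round 4 (k=11): L=3 R=110

Answer: 47,102 102,70 70,3 3,110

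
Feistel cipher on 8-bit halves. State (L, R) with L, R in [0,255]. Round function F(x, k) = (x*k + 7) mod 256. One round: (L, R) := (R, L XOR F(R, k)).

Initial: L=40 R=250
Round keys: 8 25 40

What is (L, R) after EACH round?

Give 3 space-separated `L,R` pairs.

Round 1 (k=8): L=250 R=255
Round 2 (k=25): L=255 R=20
Round 3 (k=40): L=20 R=216

Answer: 250,255 255,20 20,216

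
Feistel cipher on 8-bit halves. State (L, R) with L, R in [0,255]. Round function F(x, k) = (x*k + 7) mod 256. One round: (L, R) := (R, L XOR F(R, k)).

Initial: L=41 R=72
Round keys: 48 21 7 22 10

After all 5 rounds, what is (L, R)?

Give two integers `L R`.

Round 1 (k=48): L=72 R=174
Round 2 (k=21): L=174 R=5
Round 3 (k=7): L=5 R=132
Round 4 (k=22): L=132 R=90
Round 5 (k=10): L=90 R=15

Answer: 90 15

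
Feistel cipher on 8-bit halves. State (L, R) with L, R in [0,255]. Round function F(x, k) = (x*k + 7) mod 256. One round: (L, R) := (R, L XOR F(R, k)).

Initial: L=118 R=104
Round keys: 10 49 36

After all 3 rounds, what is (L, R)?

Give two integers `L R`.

Round 1 (k=10): L=104 R=97
Round 2 (k=49): L=97 R=240
Round 3 (k=36): L=240 R=166

Answer: 240 166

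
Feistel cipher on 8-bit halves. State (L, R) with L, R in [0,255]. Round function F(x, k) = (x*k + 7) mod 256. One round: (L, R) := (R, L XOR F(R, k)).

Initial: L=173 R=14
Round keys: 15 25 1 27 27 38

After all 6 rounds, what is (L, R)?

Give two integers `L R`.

Round 1 (k=15): L=14 R=116
Round 2 (k=25): L=116 R=85
Round 3 (k=1): L=85 R=40
Round 4 (k=27): L=40 R=106
Round 5 (k=27): L=106 R=29
Round 6 (k=38): L=29 R=63

Answer: 29 63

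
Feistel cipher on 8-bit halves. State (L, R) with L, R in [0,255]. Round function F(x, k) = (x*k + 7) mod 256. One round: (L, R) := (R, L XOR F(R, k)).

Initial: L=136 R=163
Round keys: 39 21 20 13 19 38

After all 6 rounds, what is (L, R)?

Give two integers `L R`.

Answer: 90 117

Derivation:
Round 1 (k=39): L=163 R=84
Round 2 (k=21): L=84 R=72
Round 3 (k=20): L=72 R=243
Round 4 (k=13): L=243 R=22
Round 5 (k=19): L=22 R=90
Round 6 (k=38): L=90 R=117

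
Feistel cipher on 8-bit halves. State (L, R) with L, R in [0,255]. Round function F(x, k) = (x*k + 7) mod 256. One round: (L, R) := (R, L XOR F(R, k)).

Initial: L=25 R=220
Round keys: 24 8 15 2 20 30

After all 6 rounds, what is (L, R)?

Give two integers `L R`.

Round 1 (k=24): L=220 R=190
Round 2 (k=8): L=190 R=43
Round 3 (k=15): L=43 R=50
Round 4 (k=2): L=50 R=64
Round 5 (k=20): L=64 R=53
Round 6 (k=30): L=53 R=125

Answer: 53 125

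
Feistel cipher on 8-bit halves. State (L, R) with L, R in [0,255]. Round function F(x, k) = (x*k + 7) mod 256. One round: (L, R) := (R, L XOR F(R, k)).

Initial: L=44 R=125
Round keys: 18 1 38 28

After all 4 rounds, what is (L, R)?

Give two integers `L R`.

Answer: 0 126

Derivation:
Round 1 (k=18): L=125 R=253
Round 2 (k=1): L=253 R=121
Round 3 (k=38): L=121 R=0
Round 4 (k=28): L=0 R=126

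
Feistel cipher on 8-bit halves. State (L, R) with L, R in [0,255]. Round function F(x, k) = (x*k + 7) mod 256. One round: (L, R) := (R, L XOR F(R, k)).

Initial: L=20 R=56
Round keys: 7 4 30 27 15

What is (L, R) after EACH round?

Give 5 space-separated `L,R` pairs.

Round 1 (k=7): L=56 R=155
Round 2 (k=4): L=155 R=75
Round 3 (k=30): L=75 R=74
Round 4 (k=27): L=74 R=158
Round 5 (k=15): L=158 R=3

Answer: 56,155 155,75 75,74 74,158 158,3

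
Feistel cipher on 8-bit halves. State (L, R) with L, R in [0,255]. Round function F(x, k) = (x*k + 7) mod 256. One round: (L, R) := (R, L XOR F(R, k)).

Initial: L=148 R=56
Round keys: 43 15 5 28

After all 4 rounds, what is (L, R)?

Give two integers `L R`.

Round 1 (k=43): L=56 R=251
Round 2 (k=15): L=251 R=132
Round 3 (k=5): L=132 R=96
Round 4 (k=28): L=96 R=3

Answer: 96 3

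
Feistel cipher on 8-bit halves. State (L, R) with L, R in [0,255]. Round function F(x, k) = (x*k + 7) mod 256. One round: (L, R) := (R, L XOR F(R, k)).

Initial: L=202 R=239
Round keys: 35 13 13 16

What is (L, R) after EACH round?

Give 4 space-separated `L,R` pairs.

Round 1 (k=35): L=239 R=126
Round 2 (k=13): L=126 R=130
Round 3 (k=13): L=130 R=223
Round 4 (k=16): L=223 R=117

Answer: 239,126 126,130 130,223 223,117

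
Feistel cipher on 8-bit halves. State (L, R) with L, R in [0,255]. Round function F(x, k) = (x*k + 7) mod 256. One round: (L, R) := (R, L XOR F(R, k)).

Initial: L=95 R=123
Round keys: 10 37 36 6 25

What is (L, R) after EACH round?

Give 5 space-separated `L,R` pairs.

Answer: 123,138 138,130 130,197 197,39 39,19

Derivation:
Round 1 (k=10): L=123 R=138
Round 2 (k=37): L=138 R=130
Round 3 (k=36): L=130 R=197
Round 4 (k=6): L=197 R=39
Round 5 (k=25): L=39 R=19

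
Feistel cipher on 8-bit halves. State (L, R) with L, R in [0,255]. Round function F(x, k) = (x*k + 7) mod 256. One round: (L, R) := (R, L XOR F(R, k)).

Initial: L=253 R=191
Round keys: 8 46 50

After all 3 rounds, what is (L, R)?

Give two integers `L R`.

Round 1 (k=8): L=191 R=2
Round 2 (k=46): L=2 R=220
Round 3 (k=50): L=220 R=253

Answer: 220 253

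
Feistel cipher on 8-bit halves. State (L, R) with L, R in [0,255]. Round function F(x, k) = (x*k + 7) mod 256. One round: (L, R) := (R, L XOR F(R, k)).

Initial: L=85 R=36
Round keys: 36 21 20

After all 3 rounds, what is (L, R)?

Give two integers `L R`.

Round 1 (k=36): L=36 R=66
Round 2 (k=21): L=66 R=85
Round 3 (k=20): L=85 R=233

Answer: 85 233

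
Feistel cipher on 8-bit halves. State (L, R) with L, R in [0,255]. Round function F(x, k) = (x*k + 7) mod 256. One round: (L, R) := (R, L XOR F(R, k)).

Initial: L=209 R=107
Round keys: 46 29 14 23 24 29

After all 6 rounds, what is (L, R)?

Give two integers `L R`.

Round 1 (k=46): L=107 R=144
Round 2 (k=29): L=144 R=60
Round 3 (k=14): L=60 R=223
Round 4 (k=23): L=223 R=44
Round 5 (k=24): L=44 R=248
Round 6 (k=29): L=248 R=51

Answer: 248 51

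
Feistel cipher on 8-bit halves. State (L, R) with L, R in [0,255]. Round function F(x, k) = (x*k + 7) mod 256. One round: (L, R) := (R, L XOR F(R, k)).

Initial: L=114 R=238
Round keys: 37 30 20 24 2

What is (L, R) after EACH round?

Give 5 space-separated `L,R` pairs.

Round 1 (k=37): L=238 R=31
Round 2 (k=30): L=31 R=71
Round 3 (k=20): L=71 R=140
Round 4 (k=24): L=140 R=96
Round 5 (k=2): L=96 R=75

Answer: 238,31 31,71 71,140 140,96 96,75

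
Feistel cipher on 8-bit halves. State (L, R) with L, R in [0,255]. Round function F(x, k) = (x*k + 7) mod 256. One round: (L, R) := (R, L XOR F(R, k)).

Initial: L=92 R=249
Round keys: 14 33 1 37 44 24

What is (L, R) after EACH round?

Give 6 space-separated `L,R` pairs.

Round 1 (k=14): L=249 R=249
Round 2 (k=33): L=249 R=217
Round 3 (k=1): L=217 R=25
Round 4 (k=37): L=25 R=125
Round 5 (k=44): L=125 R=154
Round 6 (k=24): L=154 R=10

Answer: 249,249 249,217 217,25 25,125 125,154 154,10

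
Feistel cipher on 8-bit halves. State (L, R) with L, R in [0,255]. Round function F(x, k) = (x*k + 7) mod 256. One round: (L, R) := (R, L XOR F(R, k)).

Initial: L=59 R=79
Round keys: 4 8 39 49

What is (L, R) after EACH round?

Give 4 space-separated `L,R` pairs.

Answer: 79,120 120,136 136,199 199,150

Derivation:
Round 1 (k=4): L=79 R=120
Round 2 (k=8): L=120 R=136
Round 3 (k=39): L=136 R=199
Round 4 (k=49): L=199 R=150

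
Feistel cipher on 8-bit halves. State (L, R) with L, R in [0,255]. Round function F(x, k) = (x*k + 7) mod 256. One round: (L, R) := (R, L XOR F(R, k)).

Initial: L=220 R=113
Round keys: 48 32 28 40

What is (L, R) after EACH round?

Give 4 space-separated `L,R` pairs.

Answer: 113,235 235,22 22,132 132,177

Derivation:
Round 1 (k=48): L=113 R=235
Round 2 (k=32): L=235 R=22
Round 3 (k=28): L=22 R=132
Round 4 (k=40): L=132 R=177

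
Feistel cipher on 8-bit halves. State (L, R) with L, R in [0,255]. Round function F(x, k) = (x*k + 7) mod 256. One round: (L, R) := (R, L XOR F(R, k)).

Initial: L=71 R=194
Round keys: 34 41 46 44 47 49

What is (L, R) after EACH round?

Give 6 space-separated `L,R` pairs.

Answer: 194,140 140,177 177,89 89,226 226,220 220,193

Derivation:
Round 1 (k=34): L=194 R=140
Round 2 (k=41): L=140 R=177
Round 3 (k=46): L=177 R=89
Round 4 (k=44): L=89 R=226
Round 5 (k=47): L=226 R=220
Round 6 (k=49): L=220 R=193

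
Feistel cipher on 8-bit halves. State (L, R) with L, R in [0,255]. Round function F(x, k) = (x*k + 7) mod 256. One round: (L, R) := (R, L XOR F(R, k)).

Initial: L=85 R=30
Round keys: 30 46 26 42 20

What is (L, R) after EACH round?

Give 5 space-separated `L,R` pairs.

Round 1 (k=30): L=30 R=222
Round 2 (k=46): L=222 R=245
Round 3 (k=26): L=245 R=55
Round 4 (k=42): L=55 R=248
Round 5 (k=20): L=248 R=80

Answer: 30,222 222,245 245,55 55,248 248,80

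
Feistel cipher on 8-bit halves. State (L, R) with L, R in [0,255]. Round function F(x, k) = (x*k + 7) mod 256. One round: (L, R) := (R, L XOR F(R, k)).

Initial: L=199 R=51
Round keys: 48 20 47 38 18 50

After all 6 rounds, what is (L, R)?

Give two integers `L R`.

Round 1 (k=48): L=51 R=80
Round 2 (k=20): L=80 R=116
Round 3 (k=47): L=116 R=3
Round 4 (k=38): L=3 R=13
Round 5 (k=18): L=13 R=242
Round 6 (k=50): L=242 R=70

Answer: 242 70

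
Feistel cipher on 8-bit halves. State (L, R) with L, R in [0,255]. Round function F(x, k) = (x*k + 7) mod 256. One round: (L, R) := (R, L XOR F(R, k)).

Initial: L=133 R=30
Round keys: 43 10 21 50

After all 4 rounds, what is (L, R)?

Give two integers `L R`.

Answer: 184 38

Derivation:
Round 1 (k=43): L=30 R=148
Round 2 (k=10): L=148 R=209
Round 3 (k=21): L=209 R=184
Round 4 (k=50): L=184 R=38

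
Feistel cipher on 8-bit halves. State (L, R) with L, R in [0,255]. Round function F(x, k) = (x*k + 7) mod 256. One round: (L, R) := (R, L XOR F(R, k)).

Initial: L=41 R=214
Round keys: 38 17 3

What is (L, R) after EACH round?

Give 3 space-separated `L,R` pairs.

Round 1 (k=38): L=214 R=226
Round 2 (k=17): L=226 R=223
Round 3 (k=3): L=223 R=70

Answer: 214,226 226,223 223,70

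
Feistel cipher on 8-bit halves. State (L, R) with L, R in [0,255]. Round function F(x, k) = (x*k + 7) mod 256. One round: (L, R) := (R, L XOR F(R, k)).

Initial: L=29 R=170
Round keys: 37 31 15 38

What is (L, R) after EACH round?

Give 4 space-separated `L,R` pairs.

Answer: 170,132 132,169 169,106 106,106

Derivation:
Round 1 (k=37): L=170 R=132
Round 2 (k=31): L=132 R=169
Round 3 (k=15): L=169 R=106
Round 4 (k=38): L=106 R=106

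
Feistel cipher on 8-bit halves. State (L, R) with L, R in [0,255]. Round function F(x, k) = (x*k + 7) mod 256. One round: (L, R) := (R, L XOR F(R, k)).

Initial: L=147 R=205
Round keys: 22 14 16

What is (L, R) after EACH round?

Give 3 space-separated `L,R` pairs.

Round 1 (k=22): L=205 R=54
Round 2 (k=14): L=54 R=54
Round 3 (k=16): L=54 R=81

Answer: 205,54 54,54 54,81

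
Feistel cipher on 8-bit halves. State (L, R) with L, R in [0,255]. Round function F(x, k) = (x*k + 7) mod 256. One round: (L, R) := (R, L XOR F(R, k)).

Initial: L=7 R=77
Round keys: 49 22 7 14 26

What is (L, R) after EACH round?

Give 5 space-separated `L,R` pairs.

Answer: 77,195 195,132 132,96 96,195 195,181

Derivation:
Round 1 (k=49): L=77 R=195
Round 2 (k=22): L=195 R=132
Round 3 (k=7): L=132 R=96
Round 4 (k=14): L=96 R=195
Round 5 (k=26): L=195 R=181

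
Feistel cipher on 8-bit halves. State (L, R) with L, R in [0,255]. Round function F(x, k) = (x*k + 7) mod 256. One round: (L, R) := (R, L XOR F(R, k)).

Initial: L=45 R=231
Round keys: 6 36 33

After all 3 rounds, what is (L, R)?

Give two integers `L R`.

Answer: 16 75

Derivation:
Round 1 (k=6): L=231 R=92
Round 2 (k=36): L=92 R=16
Round 3 (k=33): L=16 R=75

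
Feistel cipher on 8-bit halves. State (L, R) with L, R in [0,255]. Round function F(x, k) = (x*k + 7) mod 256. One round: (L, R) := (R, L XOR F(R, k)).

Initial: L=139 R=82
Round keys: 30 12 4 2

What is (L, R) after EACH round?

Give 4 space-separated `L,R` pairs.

Round 1 (k=30): L=82 R=40
Round 2 (k=12): L=40 R=181
Round 3 (k=4): L=181 R=243
Round 4 (k=2): L=243 R=88

Answer: 82,40 40,181 181,243 243,88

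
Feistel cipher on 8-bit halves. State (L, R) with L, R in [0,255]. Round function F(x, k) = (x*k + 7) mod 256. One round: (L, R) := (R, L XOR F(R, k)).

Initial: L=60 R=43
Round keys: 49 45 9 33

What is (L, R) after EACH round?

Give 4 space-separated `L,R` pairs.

Round 1 (k=49): L=43 R=126
Round 2 (k=45): L=126 R=6
Round 3 (k=9): L=6 R=67
Round 4 (k=33): L=67 R=172

Answer: 43,126 126,6 6,67 67,172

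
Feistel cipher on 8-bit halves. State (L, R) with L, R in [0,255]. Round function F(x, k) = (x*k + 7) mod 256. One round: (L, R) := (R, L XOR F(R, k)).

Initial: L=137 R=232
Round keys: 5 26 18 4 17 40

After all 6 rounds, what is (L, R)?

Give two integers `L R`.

Round 1 (k=5): L=232 R=6
Round 2 (k=26): L=6 R=75
Round 3 (k=18): L=75 R=75
Round 4 (k=4): L=75 R=120
Round 5 (k=17): L=120 R=180
Round 6 (k=40): L=180 R=95

Answer: 180 95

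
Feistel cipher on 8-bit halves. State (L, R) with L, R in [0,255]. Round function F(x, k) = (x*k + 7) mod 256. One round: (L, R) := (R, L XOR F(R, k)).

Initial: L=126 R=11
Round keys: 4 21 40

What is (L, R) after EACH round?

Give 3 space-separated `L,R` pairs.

Answer: 11,77 77,83 83,178

Derivation:
Round 1 (k=4): L=11 R=77
Round 2 (k=21): L=77 R=83
Round 3 (k=40): L=83 R=178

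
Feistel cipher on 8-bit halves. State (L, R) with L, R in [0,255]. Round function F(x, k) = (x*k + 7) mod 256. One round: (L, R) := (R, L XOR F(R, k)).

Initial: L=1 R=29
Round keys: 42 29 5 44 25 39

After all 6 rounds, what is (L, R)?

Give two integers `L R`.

Round 1 (k=42): L=29 R=200
Round 2 (k=29): L=200 R=178
Round 3 (k=5): L=178 R=73
Round 4 (k=44): L=73 R=33
Round 5 (k=25): L=33 R=9
Round 6 (k=39): L=9 R=71

Answer: 9 71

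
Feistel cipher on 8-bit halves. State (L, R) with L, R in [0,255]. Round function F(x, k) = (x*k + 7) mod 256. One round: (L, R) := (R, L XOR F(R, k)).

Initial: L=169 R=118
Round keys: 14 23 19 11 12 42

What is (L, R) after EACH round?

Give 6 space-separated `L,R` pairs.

Answer: 118,210 210,147 147,34 34,238 238,13 13,199

Derivation:
Round 1 (k=14): L=118 R=210
Round 2 (k=23): L=210 R=147
Round 3 (k=19): L=147 R=34
Round 4 (k=11): L=34 R=238
Round 5 (k=12): L=238 R=13
Round 6 (k=42): L=13 R=199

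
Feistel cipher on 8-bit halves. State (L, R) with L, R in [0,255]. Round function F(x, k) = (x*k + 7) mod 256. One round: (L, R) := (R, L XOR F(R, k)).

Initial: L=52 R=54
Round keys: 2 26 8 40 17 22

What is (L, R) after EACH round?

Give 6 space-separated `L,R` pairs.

Round 1 (k=2): L=54 R=71
Round 2 (k=26): L=71 R=11
Round 3 (k=8): L=11 R=24
Round 4 (k=40): L=24 R=204
Round 5 (k=17): L=204 R=139
Round 6 (k=22): L=139 R=53

Answer: 54,71 71,11 11,24 24,204 204,139 139,53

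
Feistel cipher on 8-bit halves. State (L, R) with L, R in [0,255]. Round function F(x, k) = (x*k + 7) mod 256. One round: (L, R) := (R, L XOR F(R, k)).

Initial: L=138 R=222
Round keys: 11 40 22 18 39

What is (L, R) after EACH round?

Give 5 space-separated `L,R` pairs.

Round 1 (k=11): L=222 R=27
Round 2 (k=40): L=27 R=225
Round 3 (k=22): L=225 R=70
Round 4 (k=18): L=70 R=18
Round 5 (k=39): L=18 R=131

Answer: 222,27 27,225 225,70 70,18 18,131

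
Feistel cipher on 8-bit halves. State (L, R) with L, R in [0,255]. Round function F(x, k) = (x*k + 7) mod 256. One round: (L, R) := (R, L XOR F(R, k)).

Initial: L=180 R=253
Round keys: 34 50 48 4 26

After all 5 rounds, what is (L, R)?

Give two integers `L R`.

Answer: 147 167

Derivation:
Round 1 (k=34): L=253 R=21
Round 2 (k=50): L=21 R=220
Round 3 (k=48): L=220 R=82
Round 4 (k=4): L=82 R=147
Round 5 (k=26): L=147 R=167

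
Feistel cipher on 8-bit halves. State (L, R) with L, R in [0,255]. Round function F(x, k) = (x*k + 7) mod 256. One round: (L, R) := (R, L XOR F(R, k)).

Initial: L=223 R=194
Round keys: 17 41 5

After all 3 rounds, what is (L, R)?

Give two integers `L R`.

Answer: 111 4

Derivation:
Round 1 (k=17): L=194 R=54
Round 2 (k=41): L=54 R=111
Round 3 (k=5): L=111 R=4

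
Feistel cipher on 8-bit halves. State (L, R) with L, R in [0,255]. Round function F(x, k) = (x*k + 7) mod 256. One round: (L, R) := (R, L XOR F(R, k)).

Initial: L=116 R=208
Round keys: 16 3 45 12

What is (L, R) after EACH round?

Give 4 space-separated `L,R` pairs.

Round 1 (k=16): L=208 R=115
Round 2 (k=3): L=115 R=176
Round 3 (k=45): L=176 R=132
Round 4 (k=12): L=132 R=135

Answer: 208,115 115,176 176,132 132,135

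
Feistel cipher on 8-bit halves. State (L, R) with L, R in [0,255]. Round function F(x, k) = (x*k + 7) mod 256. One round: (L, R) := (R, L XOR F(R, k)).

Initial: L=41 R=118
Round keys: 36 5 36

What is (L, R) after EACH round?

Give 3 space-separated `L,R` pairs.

Answer: 118,182 182,227 227,69

Derivation:
Round 1 (k=36): L=118 R=182
Round 2 (k=5): L=182 R=227
Round 3 (k=36): L=227 R=69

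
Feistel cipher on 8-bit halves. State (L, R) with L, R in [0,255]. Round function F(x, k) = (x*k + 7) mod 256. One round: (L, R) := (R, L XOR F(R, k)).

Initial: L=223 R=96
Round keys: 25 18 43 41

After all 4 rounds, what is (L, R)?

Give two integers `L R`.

Answer: 220 212

Derivation:
Round 1 (k=25): L=96 R=184
Round 2 (k=18): L=184 R=151
Round 3 (k=43): L=151 R=220
Round 4 (k=41): L=220 R=212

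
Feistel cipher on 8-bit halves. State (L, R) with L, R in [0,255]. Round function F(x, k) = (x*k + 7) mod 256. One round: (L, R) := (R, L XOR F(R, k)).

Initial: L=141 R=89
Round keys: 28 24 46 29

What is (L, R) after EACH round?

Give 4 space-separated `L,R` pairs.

Round 1 (k=28): L=89 R=78
Round 2 (k=24): L=78 R=14
Round 3 (k=46): L=14 R=197
Round 4 (k=29): L=197 R=86

Answer: 89,78 78,14 14,197 197,86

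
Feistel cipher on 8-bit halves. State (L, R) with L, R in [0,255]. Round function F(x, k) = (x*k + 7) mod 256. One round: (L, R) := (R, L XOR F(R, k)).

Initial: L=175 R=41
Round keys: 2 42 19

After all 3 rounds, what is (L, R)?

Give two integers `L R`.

Round 1 (k=2): L=41 R=246
Round 2 (k=42): L=246 R=74
Round 3 (k=19): L=74 R=115

Answer: 74 115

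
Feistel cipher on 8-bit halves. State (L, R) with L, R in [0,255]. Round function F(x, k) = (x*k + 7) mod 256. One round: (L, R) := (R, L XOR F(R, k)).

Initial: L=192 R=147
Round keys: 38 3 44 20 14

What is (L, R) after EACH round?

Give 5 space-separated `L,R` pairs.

Answer: 147,25 25,193 193,42 42,142 142,225

Derivation:
Round 1 (k=38): L=147 R=25
Round 2 (k=3): L=25 R=193
Round 3 (k=44): L=193 R=42
Round 4 (k=20): L=42 R=142
Round 5 (k=14): L=142 R=225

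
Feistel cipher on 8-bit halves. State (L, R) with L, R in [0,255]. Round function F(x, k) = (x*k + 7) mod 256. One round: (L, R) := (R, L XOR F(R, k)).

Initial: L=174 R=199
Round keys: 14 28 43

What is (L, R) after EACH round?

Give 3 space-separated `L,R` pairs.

Round 1 (k=14): L=199 R=71
Round 2 (k=28): L=71 R=12
Round 3 (k=43): L=12 R=76

Answer: 199,71 71,12 12,76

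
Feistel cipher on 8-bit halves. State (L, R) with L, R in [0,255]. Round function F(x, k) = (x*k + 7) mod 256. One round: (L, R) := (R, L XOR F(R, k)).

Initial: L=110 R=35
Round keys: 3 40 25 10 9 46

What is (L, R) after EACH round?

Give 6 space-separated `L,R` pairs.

Round 1 (k=3): L=35 R=30
Round 2 (k=40): L=30 R=148
Round 3 (k=25): L=148 R=101
Round 4 (k=10): L=101 R=109
Round 5 (k=9): L=109 R=185
Round 6 (k=46): L=185 R=40

Answer: 35,30 30,148 148,101 101,109 109,185 185,40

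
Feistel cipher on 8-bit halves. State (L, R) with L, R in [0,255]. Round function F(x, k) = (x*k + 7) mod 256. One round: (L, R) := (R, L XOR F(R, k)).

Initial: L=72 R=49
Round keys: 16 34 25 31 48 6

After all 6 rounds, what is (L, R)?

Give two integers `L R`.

Answer: 115 78

Derivation:
Round 1 (k=16): L=49 R=95
Round 2 (k=34): L=95 R=148
Round 3 (k=25): L=148 R=36
Round 4 (k=31): L=36 R=247
Round 5 (k=48): L=247 R=115
Round 6 (k=6): L=115 R=78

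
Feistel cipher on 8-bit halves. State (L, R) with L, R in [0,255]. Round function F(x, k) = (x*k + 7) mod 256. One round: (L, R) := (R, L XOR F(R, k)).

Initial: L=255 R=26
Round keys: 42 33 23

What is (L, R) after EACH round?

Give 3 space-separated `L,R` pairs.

Round 1 (k=42): L=26 R=180
Round 2 (k=33): L=180 R=33
Round 3 (k=23): L=33 R=74

Answer: 26,180 180,33 33,74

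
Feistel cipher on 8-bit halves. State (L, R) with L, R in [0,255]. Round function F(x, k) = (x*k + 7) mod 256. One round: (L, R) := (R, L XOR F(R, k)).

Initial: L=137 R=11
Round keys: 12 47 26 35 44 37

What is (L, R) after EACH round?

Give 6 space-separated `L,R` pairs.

Answer: 11,2 2,110 110,49 49,212 212,70 70,241

Derivation:
Round 1 (k=12): L=11 R=2
Round 2 (k=47): L=2 R=110
Round 3 (k=26): L=110 R=49
Round 4 (k=35): L=49 R=212
Round 5 (k=44): L=212 R=70
Round 6 (k=37): L=70 R=241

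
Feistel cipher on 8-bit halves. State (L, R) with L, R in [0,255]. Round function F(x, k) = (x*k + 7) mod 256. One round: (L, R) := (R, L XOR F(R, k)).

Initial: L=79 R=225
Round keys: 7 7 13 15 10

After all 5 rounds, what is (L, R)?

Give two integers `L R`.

Round 1 (k=7): L=225 R=97
Round 2 (k=7): L=97 R=79
Round 3 (k=13): L=79 R=107
Round 4 (k=15): L=107 R=3
Round 5 (k=10): L=3 R=78

Answer: 3 78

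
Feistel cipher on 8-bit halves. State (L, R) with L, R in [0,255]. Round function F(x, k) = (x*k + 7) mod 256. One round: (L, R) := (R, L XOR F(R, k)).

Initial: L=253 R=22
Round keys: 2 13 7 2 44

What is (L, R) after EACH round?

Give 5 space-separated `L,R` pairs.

Answer: 22,206 206,107 107,58 58,16 16,253

Derivation:
Round 1 (k=2): L=22 R=206
Round 2 (k=13): L=206 R=107
Round 3 (k=7): L=107 R=58
Round 4 (k=2): L=58 R=16
Round 5 (k=44): L=16 R=253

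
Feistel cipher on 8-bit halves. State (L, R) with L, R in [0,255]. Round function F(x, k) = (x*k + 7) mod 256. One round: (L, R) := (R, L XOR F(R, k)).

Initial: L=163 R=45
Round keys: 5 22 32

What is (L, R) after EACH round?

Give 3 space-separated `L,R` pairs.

Answer: 45,75 75,84 84,204

Derivation:
Round 1 (k=5): L=45 R=75
Round 2 (k=22): L=75 R=84
Round 3 (k=32): L=84 R=204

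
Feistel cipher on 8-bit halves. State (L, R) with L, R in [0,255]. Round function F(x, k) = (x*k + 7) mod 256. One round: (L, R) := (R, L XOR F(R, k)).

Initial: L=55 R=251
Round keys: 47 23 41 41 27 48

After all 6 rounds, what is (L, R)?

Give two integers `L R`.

Answer: 149 204

Derivation:
Round 1 (k=47): L=251 R=43
Round 2 (k=23): L=43 R=31
Round 3 (k=41): L=31 R=213
Round 4 (k=41): L=213 R=59
Round 5 (k=27): L=59 R=149
Round 6 (k=48): L=149 R=204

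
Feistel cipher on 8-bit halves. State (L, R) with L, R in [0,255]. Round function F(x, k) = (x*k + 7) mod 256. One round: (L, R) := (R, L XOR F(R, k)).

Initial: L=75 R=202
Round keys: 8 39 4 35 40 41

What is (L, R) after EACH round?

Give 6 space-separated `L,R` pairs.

Answer: 202,28 28,129 129,23 23,173 173,24 24,114

Derivation:
Round 1 (k=8): L=202 R=28
Round 2 (k=39): L=28 R=129
Round 3 (k=4): L=129 R=23
Round 4 (k=35): L=23 R=173
Round 5 (k=40): L=173 R=24
Round 6 (k=41): L=24 R=114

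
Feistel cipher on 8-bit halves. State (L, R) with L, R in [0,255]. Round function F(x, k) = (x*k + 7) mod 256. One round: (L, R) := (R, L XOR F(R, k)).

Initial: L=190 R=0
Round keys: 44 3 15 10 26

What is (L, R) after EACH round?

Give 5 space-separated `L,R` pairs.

Answer: 0,185 185,50 50,76 76,205 205,149

Derivation:
Round 1 (k=44): L=0 R=185
Round 2 (k=3): L=185 R=50
Round 3 (k=15): L=50 R=76
Round 4 (k=10): L=76 R=205
Round 5 (k=26): L=205 R=149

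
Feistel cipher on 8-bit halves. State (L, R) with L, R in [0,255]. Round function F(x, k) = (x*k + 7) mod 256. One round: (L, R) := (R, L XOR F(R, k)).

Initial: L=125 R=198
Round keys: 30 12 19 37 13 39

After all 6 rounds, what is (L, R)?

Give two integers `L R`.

Round 1 (k=30): L=198 R=70
Round 2 (k=12): L=70 R=137
Round 3 (k=19): L=137 R=116
Round 4 (k=37): L=116 R=66
Round 5 (k=13): L=66 R=21
Round 6 (k=39): L=21 R=120

Answer: 21 120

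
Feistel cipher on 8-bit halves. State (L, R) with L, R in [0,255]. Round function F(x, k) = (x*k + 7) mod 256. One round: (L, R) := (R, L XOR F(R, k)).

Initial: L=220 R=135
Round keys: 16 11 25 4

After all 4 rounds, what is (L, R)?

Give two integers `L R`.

Answer: 61 28

Derivation:
Round 1 (k=16): L=135 R=171
Round 2 (k=11): L=171 R=231
Round 3 (k=25): L=231 R=61
Round 4 (k=4): L=61 R=28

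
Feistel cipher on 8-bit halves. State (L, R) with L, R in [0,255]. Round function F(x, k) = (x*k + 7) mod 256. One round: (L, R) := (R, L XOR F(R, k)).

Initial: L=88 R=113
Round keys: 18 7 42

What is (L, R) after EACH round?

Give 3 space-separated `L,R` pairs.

Answer: 113,161 161,31 31,188

Derivation:
Round 1 (k=18): L=113 R=161
Round 2 (k=7): L=161 R=31
Round 3 (k=42): L=31 R=188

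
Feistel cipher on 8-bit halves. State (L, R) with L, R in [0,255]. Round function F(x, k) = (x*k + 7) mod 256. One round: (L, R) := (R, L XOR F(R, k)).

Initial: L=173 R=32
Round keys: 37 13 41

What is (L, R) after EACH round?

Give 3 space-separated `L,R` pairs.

Round 1 (k=37): L=32 R=10
Round 2 (k=13): L=10 R=169
Round 3 (k=41): L=169 R=18

Answer: 32,10 10,169 169,18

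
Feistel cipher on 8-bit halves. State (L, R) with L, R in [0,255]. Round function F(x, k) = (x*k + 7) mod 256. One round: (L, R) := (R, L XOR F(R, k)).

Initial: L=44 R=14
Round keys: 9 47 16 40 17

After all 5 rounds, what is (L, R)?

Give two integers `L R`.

Answer: 55 0

Derivation:
Round 1 (k=9): L=14 R=169
Round 2 (k=47): L=169 R=0
Round 3 (k=16): L=0 R=174
Round 4 (k=40): L=174 R=55
Round 5 (k=17): L=55 R=0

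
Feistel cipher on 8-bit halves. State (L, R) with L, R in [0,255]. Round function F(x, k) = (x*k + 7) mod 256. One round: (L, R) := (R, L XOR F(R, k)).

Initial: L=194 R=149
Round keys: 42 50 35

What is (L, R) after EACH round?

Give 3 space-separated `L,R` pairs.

Round 1 (k=42): L=149 R=187
Round 2 (k=50): L=187 R=24
Round 3 (k=35): L=24 R=244

Answer: 149,187 187,24 24,244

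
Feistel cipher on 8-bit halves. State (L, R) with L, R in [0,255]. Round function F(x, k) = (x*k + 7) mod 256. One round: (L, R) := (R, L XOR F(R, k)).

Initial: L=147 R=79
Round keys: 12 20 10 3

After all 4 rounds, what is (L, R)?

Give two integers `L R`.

Round 1 (k=12): L=79 R=40
Round 2 (k=20): L=40 R=104
Round 3 (k=10): L=104 R=63
Round 4 (k=3): L=63 R=172

Answer: 63 172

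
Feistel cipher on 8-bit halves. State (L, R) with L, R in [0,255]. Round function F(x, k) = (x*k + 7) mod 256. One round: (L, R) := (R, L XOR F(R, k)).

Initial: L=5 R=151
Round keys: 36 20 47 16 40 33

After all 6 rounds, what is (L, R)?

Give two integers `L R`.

Round 1 (k=36): L=151 R=70
Round 2 (k=20): L=70 R=232
Round 3 (k=47): L=232 R=217
Round 4 (k=16): L=217 R=127
Round 5 (k=40): L=127 R=6
Round 6 (k=33): L=6 R=178

Answer: 6 178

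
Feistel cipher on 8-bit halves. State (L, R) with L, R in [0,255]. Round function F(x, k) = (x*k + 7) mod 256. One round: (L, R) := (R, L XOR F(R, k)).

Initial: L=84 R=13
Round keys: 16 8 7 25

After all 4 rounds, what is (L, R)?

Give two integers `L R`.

Round 1 (k=16): L=13 R=131
Round 2 (k=8): L=131 R=18
Round 3 (k=7): L=18 R=6
Round 4 (k=25): L=6 R=143

Answer: 6 143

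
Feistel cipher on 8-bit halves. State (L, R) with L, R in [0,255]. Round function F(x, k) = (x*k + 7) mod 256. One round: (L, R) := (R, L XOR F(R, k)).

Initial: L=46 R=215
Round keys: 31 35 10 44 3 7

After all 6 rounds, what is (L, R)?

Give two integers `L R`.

Answer: 91 209

Derivation:
Round 1 (k=31): L=215 R=62
Round 2 (k=35): L=62 R=86
Round 3 (k=10): L=86 R=93
Round 4 (k=44): L=93 R=85
Round 5 (k=3): L=85 R=91
Round 6 (k=7): L=91 R=209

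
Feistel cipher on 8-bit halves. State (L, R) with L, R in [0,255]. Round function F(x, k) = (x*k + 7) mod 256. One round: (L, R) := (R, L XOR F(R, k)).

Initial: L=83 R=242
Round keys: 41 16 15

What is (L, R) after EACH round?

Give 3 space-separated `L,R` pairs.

Answer: 242,154 154,85 85,152

Derivation:
Round 1 (k=41): L=242 R=154
Round 2 (k=16): L=154 R=85
Round 3 (k=15): L=85 R=152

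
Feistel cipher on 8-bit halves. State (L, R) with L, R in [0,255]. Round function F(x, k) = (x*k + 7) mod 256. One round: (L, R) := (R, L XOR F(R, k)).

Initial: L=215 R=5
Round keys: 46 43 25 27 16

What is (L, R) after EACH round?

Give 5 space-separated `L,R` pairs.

Answer: 5,58 58,192 192,253 253,118 118,154

Derivation:
Round 1 (k=46): L=5 R=58
Round 2 (k=43): L=58 R=192
Round 3 (k=25): L=192 R=253
Round 4 (k=27): L=253 R=118
Round 5 (k=16): L=118 R=154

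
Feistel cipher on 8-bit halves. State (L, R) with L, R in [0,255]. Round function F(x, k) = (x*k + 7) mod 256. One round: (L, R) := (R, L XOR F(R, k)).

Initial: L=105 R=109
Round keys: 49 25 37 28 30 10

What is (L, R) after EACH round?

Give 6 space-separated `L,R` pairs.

Round 1 (k=49): L=109 R=141
Round 2 (k=25): L=141 R=161
Round 3 (k=37): L=161 R=193
Round 4 (k=28): L=193 R=130
Round 5 (k=30): L=130 R=130
Round 6 (k=10): L=130 R=153

Answer: 109,141 141,161 161,193 193,130 130,130 130,153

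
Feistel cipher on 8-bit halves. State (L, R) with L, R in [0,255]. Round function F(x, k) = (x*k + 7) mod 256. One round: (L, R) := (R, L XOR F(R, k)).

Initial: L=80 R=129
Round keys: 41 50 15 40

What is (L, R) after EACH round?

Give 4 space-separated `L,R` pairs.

Answer: 129,224 224,70 70,193 193,105

Derivation:
Round 1 (k=41): L=129 R=224
Round 2 (k=50): L=224 R=70
Round 3 (k=15): L=70 R=193
Round 4 (k=40): L=193 R=105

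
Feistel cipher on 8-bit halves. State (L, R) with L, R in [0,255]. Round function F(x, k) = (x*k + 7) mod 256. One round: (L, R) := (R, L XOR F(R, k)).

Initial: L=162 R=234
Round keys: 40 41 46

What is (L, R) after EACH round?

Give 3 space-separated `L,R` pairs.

Round 1 (k=40): L=234 R=53
Round 2 (k=41): L=53 R=110
Round 3 (k=46): L=110 R=254

Answer: 234,53 53,110 110,254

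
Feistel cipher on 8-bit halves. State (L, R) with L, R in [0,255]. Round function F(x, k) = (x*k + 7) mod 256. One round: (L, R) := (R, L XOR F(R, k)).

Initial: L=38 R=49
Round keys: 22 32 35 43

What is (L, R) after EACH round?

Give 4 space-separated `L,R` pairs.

Round 1 (k=22): L=49 R=27
Round 2 (k=32): L=27 R=86
Round 3 (k=35): L=86 R=210
Round 4 (k=43): L=210 R=27

Answer: 49,27 27,86 86,210 210,27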